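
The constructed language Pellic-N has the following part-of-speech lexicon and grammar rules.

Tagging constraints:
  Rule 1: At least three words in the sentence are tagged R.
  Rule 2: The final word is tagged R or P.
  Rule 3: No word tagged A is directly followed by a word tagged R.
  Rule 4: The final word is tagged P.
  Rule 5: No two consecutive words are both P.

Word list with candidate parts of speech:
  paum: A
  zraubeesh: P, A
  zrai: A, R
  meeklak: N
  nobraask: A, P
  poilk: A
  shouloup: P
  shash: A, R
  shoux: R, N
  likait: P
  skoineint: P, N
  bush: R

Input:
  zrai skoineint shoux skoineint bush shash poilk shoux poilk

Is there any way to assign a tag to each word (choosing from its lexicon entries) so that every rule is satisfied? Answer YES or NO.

Candidates per position — 1:zrai {A,R}; 2:skoineint {P,N}; 3:shoux {R,N}; 4:skoineint {P,N}; 5:bush {R}; 6:shash {A,R}; 7:poilk {A}; 8:shoux {R,N}; 9:poilk {A}.
Rule 2 cannot be satisfied by any choice of tags from the lexicon.
So there is no consistent tagging.

NO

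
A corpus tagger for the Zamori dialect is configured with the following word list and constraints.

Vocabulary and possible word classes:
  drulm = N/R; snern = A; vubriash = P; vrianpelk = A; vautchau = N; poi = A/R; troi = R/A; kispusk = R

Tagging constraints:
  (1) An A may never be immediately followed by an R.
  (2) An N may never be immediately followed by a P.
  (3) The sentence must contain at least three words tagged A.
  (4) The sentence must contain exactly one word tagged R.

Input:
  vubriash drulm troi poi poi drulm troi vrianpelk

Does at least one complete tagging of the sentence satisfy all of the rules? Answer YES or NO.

YES

Candidates per position — 1:vubriash {P}; 2:drulm {N,R}; 3:troi {R,A}; 4:poi {A,R}; 5:poi {A,R}; 6:drulm {N,R}; 7:troi {R,A}; 8:vrianpelk {A}.
One satisfying assignment: P R A A A N A A.
Rule-by-rule: rule 1 holds; rule 2 holds; rule 3 holds; rule 4 holds.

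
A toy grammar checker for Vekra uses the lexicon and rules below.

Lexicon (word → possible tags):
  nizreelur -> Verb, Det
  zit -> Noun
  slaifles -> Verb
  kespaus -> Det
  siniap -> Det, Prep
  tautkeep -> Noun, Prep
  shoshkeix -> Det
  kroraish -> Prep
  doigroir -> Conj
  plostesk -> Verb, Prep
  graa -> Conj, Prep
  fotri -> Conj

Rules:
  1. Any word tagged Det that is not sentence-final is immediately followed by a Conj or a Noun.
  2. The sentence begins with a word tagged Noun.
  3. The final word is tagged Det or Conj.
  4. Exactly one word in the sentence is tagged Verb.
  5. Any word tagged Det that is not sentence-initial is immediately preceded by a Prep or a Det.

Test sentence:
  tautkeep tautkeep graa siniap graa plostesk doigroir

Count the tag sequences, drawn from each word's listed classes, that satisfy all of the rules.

10

Candidates per position — 1:tautkeep {Noun,Prep}; 2:tautkeep {Noun,Prep}; 3:graa {Conj,Prep}; 4:siniap {Det,Prep}; 5:graa {Conj,Prep}; 6:plostesk {Verb,Prep}; 7:doigroir {Conj}.
There are 64 candidate sequences in total.
Checking each against the rules leaves 10 sequences.
Count = 10.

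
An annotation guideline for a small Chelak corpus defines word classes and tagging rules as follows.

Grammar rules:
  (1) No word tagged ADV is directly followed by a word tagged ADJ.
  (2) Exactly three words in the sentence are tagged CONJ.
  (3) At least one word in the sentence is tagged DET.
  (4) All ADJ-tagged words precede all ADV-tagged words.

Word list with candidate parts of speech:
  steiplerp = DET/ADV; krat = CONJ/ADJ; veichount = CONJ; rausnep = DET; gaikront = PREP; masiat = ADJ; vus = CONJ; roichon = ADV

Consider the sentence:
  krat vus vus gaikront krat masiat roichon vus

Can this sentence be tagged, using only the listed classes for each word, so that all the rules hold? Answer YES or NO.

NO

Candidates per position — 1:krat {CONJ,ADJ}; 2:vus {CONJ}; 3:vus {CONJ}; 4:gaikront {PREP}; 5:krat {CONJ,ADJ}; 6:masiat {ADJ}; 7:roichon {ADV}; 8:vus {CONJ}.
Rule 3 cannot be satisfied by any choice of tags from the lexicon.
So there is no consistent tagging.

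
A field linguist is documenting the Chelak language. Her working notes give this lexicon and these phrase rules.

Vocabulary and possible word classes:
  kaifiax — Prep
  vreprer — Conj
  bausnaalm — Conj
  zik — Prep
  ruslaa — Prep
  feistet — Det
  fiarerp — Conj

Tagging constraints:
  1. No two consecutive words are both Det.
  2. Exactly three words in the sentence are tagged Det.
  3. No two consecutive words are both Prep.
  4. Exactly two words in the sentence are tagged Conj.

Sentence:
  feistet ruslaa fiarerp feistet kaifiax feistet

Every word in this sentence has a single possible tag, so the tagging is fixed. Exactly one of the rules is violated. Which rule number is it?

4

Fixed tagging: Det Prep Conj Det Prep Det.
Applying the rules: R1 ✓, R2 ✓, R3 ✓, R4 ✗.
Only rule 4 fails.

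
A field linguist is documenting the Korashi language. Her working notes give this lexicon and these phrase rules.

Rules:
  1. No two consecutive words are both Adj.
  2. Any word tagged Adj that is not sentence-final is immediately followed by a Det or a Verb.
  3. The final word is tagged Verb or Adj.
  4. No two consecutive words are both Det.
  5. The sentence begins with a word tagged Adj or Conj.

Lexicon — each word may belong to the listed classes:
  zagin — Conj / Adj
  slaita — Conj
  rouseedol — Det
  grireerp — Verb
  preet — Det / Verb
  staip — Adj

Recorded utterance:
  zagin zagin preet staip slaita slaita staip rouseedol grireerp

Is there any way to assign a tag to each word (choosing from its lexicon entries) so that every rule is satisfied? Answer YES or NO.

NO

Candidates per position — 1:zagin {Conj,Adj}; 2:zagin {Conj,Adj}; 3:preet {Det,Verb}; 4:staip {Adj}; 5:slaita {Conj}; 6:slaita {Conj}; 7:staip {Adj}; 8:rouseedol {Det}; 9:grireerp {Verb}.
Rule 2 cannot be satisfied by any choice of tags from the lexicon.
So there is no consistent tagging.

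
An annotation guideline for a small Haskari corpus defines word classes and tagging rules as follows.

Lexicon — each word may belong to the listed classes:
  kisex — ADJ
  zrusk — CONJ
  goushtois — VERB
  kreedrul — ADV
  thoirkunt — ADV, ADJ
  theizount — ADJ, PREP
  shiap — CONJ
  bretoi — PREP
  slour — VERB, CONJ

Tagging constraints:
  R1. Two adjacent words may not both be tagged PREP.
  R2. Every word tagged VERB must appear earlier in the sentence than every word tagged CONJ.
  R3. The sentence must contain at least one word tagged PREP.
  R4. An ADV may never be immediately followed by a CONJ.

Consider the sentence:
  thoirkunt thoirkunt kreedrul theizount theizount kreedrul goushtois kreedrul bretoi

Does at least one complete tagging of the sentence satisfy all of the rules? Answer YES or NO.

YES

Candidates per position — 1:thoirkunt {ADV,ADJ}; 2:thoirkunt {ADV,ADJ}; 3:kreedrul {ADV}; 4:theizount {ADJ,PREP}; 5:theizount {ADJ,PREP}; 6:kreedrul {ADV}; 7:goushtois {VERB}; 8:kreedrul {ADV}; 9:bretoi {PREP}.
One satisfying assignment: ADJ ADV ADV PREP ADJ ADV VERB ADV PREP.
Rule-by-rule: rule 1 satisfied; rule 2 satisfied; rule 3 satisfied; rule 4 satisfied.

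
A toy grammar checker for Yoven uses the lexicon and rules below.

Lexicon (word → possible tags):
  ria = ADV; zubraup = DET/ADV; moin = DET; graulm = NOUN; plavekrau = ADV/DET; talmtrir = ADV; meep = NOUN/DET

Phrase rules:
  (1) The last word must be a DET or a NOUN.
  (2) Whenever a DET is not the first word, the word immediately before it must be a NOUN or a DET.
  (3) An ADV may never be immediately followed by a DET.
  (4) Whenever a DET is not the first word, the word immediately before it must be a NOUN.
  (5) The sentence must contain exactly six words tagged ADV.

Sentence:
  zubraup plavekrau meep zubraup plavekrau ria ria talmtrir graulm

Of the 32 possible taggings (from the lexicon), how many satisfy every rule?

2

Candidates per position — 1:zubraup {DET,ADV}; 2:plavekrau {ADV,DET}; 3:meep {NOUN,DET}; 4:zubraup {DET,ADV}; 5:plavekrau {ADV,DET}; 6:ria {ADV}; 7:ria {ADV}; 8:talmtrir {ADV}; 9:graulm {NOUN}.
There are 32 candidate sequences in total.
The sequences that satisfy every rule: DET ADV NOUN ADV ADV ADV ADV ADV NOUN; ADV ADV NOUN DET ADV ADV ADV ADV NOUN.
Count = 2.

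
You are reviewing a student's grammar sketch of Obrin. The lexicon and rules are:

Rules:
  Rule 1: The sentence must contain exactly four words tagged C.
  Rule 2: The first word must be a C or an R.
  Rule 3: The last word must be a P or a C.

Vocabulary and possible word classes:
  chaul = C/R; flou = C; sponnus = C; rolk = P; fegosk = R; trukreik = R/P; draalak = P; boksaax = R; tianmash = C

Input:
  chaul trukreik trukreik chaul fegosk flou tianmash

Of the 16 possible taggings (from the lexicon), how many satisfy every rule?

4

Candidates per position — 1:chaul {C,R}; 2:trukreik {R,P}; 3:trukreik {R,P}; 4:chaul {C,R}; 5:fegosk {R}; 6:flou {C}; 7:tianmash {C}.
There are 16 candidate sequences in total.
The sequences that satisfy every rule: C R R C R C C; C R P C R C C; C P R C R C C; C P P C R C C.
Count = 4.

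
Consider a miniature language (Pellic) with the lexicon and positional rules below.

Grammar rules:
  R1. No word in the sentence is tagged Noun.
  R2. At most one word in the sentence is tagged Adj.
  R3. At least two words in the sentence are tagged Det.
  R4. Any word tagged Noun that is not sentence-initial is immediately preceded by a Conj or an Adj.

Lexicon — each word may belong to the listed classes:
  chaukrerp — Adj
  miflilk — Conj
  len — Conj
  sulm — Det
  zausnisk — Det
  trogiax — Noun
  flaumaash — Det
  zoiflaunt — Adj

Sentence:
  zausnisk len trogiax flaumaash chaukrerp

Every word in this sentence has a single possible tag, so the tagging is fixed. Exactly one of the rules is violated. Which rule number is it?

Fixed tagging: Det Conj Noun Det Adj.
Applying the rules: R1 violated, R2 holds, R3 holds, R4 holds.
Only rule 1 fails.

1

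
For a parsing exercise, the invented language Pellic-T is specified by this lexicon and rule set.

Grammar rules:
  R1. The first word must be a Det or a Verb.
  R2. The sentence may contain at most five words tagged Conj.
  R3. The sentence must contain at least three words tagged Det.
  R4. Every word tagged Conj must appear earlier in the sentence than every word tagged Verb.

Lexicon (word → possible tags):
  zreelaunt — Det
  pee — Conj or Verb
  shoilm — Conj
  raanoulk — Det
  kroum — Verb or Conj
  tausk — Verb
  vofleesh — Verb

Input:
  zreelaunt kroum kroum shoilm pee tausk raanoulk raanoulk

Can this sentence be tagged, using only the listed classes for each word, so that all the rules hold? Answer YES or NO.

YES

Candidates per position — 1:zreelaunt {Det}; 2:kroum {Verb,Conj}; 3:kroum {Verb,Conj}; 4:shoilm {Conj}; 5:pee {Conj,Verb}; 6:tausk {Verb}; 7:raanoulk {Det}; 8:raanoulk {Det}.
One satisfying assignment: Det Conj Conj Conj Verb Verb Det Det.
Check: rule 1 satisfied; rule 2 satisfied; rule 3 satisfied; rule 4 satisfied.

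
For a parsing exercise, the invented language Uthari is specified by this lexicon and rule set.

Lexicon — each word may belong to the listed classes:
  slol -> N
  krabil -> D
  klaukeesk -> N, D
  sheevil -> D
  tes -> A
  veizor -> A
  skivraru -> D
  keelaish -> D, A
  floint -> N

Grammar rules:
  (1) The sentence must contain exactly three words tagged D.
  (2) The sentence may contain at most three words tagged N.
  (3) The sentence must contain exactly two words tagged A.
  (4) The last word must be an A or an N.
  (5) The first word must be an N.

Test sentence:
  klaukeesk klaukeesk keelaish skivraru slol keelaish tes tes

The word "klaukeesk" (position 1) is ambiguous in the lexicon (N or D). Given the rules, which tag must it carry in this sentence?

N

Candidates per position — 1:klaukeesk {N,D}; 2:klaukeesk {N,D}; 3:keelaish {D,A}; 4:skivraru {D}; 5:slol {N}; 6:keelaish {D,A}; 7:tes {A}; 8:tes {A}.
Position 1: tagging it D would leave rule 5 unsatisfiable, so it must be N.
Position 3: tagging it A would leave rule 3 unsatisfiable, so it must be D.
Position 6: tagging it A would leave rule 3 unsatisfiable, so it must be D.
Position 2: tagging it D would leave rule 1 unsatisfiable, so it must be N.
So the tagging must be: N N D D N D A A.
Checking: rule 1 ✓; rule 2 ✓; rule 3 ✓; rule 4 ✓; rule 5 ✓.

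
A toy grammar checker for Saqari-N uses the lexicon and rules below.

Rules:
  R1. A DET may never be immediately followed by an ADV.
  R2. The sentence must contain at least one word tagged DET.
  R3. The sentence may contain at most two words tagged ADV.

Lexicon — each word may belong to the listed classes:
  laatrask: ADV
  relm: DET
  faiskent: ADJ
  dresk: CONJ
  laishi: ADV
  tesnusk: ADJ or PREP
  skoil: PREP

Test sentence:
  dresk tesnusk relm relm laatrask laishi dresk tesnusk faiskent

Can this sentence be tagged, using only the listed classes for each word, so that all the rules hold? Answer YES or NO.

Candidates per position — 1:dresk {CONJ}; 2:tesnusk {ADJ,PREP}; 3:relm {DET}; 4:relm {DET}; 5:laatrask {ADV}; 6:laishi {ADV}; 7:dresk {CONJ}; 8:tesnusk {ADJ,PREP}; 9:faiskent {ADJ}.
Rule 1 cannot be satisfied by any choice of tags from the lexicon.
So there is no consistent tagging.

NO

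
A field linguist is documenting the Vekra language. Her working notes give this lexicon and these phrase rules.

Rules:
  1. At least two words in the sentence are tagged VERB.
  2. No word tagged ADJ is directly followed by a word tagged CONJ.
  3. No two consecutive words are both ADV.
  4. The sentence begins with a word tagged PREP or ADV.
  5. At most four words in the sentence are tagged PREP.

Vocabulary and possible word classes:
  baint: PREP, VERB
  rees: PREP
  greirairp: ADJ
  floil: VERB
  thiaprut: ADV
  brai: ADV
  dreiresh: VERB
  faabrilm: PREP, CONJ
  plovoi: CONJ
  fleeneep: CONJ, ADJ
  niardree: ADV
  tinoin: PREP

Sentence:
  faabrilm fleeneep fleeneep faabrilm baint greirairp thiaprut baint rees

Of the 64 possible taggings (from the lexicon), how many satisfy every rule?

4

Candidates per position — 1:faabrilm {PREP,CONJ}; 2:fleeneep {CONJ,ADJ}; 3:fleeneep {CONJ,ADJ}; 4:faabrilm {PREP,CONJ}; 5:baint {PREP,VERB}; 6:greirairp {ADJ}; 7:thiaprut {ADV}; 8:baint {PREP,VERB}; 9:rees {PREP}.
There are 64 candidate sequences in total.
The sequences that satisfy every rule: PREP CONJ CONJ PREP VERB ADJ ADV VERB PREP; PREP CONJ CONJ CONJ VERB ADJ ADV VERB PREP; PREP CONJ ADJ PREP VERB ADJ ADV VERB PREP; PREP ADJ ADJ PREP VERB ADJ ADV VERB PREP.
Count = 4.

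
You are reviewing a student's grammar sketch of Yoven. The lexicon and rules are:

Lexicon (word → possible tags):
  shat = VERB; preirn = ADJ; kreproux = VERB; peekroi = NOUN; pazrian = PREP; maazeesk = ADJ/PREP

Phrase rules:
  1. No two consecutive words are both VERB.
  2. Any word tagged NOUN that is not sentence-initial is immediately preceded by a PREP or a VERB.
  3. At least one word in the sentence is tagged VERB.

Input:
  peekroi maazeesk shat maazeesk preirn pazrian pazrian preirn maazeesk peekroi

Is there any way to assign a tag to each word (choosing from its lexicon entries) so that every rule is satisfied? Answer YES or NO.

Candidates per position — 1:peekroi {NOUN}; 2:maazeesk {ADJ,PREP}; 3:shat {VERB}; 4:maazeesk {ADJ,PREP}; 5:preirn {ADJ}; 6:pazrian {PREP}; 7:pazrian {PREP}; 8:preirn {ADJ}; 9:maazeesk {ADJ,PREP}; 10:peekroi {NOUN}.
One satisfying assignment: NOUN ADJ VERB PREP ADJ PREP PREP ADJ PREP NOUN.
Check: rule 1 ok; rule 2 ok; rule 3 ok.

YES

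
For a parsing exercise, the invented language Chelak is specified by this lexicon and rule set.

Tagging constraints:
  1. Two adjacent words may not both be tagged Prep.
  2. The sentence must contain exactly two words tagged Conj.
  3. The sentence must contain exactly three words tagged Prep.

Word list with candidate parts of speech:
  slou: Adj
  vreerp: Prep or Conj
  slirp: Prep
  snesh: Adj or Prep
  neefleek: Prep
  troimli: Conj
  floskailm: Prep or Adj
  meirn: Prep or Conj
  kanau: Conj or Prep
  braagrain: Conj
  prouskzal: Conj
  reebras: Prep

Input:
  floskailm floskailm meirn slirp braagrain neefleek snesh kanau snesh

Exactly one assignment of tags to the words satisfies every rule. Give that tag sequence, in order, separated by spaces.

Candidates per position — 1:floskailm {Prep,Adj}; 2:floskailm {Prep,Adj}; 3:meirn {Prep,Conj}; 4:slirp {Prep}; 5:braagrain {Conj}; 6:neefleek {Prep}; 7:snesh {Adj,Prep}; 8:kanau {Conj,Prep}; 9:snesh {Adj,Prep}.
If word 3 were Prep, no tagging could satisfy rule 1; so word 3 is Conj.
If word 7 were Prep, no tagging could satisfy rule 1; so word 7 is Adj.
If word 8 were Conj, no tagging could satisfy rule 2; so word 8 is Prep.
If word 9 were Prep, no tagging could satisfy rule 1; so word 9 is Adj.
If word 1 were Prep, no tagging could satisfy rule 3; so word 1 is Adj.
If word 2 were Prep, no tagging could satisfy rule 3; so word 2 is Adj.
The unique satisfying tagging is: Adj Adj Conj Prep Conj Prep Adj Prep Adj.
Check: rule 1 ✓; rule 2 ✓; rule 3 ✓.

Adj Adj Conj Prep Conj Prep Adj Prep Adj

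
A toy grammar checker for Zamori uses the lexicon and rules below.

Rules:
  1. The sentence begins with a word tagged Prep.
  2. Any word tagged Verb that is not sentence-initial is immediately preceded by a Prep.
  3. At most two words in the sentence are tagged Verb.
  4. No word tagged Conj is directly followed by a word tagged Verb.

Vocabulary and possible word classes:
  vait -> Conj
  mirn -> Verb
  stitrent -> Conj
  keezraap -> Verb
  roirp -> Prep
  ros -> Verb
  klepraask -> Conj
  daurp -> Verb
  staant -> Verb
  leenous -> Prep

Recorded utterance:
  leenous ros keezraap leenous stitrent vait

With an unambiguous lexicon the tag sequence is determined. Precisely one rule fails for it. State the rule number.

Fixed tagging: Prep Verb Verb Prep Conj Conj.
Checking each rule: R1 holds, R2 violated, R3 holds, R4 holds.
Only rule 2 fails.

2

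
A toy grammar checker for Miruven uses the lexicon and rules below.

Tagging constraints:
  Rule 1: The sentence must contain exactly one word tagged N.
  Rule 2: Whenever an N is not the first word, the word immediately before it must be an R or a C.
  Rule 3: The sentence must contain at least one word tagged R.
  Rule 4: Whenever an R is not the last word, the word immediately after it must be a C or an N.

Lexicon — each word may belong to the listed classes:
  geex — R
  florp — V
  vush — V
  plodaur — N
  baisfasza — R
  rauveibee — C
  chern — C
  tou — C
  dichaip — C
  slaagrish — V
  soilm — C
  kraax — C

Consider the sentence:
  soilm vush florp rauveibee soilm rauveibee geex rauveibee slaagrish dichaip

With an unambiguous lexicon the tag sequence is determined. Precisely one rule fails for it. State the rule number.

1

Fixed tagging: C V V C C C R C V C.
Checking each rule: R1 ✗, R2 ✓, R3 ✓, R4 ✓.
Only rule 1 fails.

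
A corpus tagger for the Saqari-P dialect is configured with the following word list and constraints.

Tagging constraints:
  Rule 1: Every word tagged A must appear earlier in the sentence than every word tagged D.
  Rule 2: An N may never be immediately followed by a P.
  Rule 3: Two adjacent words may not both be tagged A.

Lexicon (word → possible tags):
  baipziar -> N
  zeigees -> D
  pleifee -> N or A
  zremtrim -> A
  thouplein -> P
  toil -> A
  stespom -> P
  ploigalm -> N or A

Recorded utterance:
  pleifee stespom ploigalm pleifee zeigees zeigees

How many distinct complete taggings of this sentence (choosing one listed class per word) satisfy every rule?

3

Candidates per position — 1:pleifee {N,A}; 2:stespom {P}; 3:ploigalm {N,A}; 4:pleifee {N,A}; 5:zeigees {D}; 6:zeigees {D}.
There are 8 candidate sequences in total.
The sequences that satisfy every rule: A P N N D D; A P N A D D; A P A N D D.
Count = 3.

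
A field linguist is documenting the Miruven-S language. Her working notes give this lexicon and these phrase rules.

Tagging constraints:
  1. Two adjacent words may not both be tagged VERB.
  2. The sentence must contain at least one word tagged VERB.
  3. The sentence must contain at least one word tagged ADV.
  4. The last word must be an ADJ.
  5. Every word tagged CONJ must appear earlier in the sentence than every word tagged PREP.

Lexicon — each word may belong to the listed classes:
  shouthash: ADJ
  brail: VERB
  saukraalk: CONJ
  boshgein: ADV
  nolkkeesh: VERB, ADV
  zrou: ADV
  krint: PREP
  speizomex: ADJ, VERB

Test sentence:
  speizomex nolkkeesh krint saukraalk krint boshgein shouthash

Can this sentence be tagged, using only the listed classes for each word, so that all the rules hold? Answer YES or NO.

Candidates per position — 1:speizomex {ADJ,VERB}; 2:nolkkeesh {VERB,ADV}; 3:krint {PREP}; 4:saukraalk {CONJ}; 5:krint {PREP}; 6:boshgein {ADV}; 7:shouthash {ADJ}.
Rule 5 cannot be satisfied by any choice of tags from the lexicon.
So there is no consistent tagging.

NO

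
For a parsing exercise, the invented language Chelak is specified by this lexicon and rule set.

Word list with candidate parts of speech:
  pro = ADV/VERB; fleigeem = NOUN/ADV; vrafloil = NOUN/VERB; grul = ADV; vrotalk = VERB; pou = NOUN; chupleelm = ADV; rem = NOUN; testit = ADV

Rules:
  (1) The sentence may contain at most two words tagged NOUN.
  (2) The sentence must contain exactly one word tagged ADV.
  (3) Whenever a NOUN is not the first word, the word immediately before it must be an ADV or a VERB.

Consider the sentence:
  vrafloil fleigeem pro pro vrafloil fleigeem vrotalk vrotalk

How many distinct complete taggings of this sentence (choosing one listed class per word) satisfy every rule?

6

Candidates per position — 1:vrafloil {NOUN,VERB}; 2:fleigeem {NOUN,ADV}; 3:pro {ADV,VERB}; 4:pro {ADV,VERB}; 5:vrafloil {NOUN,VERB}; 6:fleigeem {NOUN,ADV}; 7:vrotalk {VERB}; 8:vrotalk {VERB}.
There are 64 candidate sequences in total.
Checking each against the rules leaves 6 sequences.
Count = 6.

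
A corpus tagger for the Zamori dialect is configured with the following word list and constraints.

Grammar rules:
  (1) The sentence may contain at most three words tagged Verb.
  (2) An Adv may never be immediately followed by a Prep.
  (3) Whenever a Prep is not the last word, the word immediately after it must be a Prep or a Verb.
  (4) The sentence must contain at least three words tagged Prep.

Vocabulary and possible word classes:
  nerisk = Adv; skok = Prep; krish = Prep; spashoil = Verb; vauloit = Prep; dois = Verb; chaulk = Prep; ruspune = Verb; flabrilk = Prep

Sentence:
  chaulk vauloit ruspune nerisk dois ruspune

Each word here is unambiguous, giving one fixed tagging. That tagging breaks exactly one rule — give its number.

4

Fixed tagging: Prep Prep Verb Adv Verb Verb.
Rule check: R1 holds, R2 holds, R3 holds, R4 violated.
Only rule 4 fails.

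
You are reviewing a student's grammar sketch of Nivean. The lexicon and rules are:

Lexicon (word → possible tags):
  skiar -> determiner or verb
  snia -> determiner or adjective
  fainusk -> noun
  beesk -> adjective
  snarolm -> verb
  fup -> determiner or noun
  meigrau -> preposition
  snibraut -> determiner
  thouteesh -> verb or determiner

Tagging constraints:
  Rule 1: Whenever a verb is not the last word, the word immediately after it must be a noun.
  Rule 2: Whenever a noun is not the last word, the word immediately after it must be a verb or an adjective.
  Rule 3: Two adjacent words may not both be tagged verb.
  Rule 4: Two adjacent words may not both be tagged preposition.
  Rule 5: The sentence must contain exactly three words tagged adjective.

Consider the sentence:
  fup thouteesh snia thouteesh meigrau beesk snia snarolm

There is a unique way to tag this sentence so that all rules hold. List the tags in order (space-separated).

determiner determiner adjective determiner preposition adjective adjective verb

Candidates per position — 1:fup {determiner,noun}; 2:thouteesh {verb,determiner}; 3:snia {determiner,adjective}; 4:thouteesh {verb,determiner}; 5:meigrau {preposition}; 6:beesk {adjective}; 7:snia {determiner,adjective}; 8:snarolm {verb}.
If word 2 were verb, no tagging could satisfy rule 1; so word 2 is determiner.
If word 3 were determiner, no tagging could satisfy rule 5; so word 3 is adjective.
If word 4 were verb, no tagging could satisfy rule 1; so word 4 is determiner.
If word 7 were determiner, no tagging could satisfy rule 5; so word 7 is adjective.
If word 1 were noun, no tagging could satisfy rule 2; so word 1 is determiner.
The only consistent sequence is: determiner determiner adjective determiner preposition adjective adjective verb.
Check: rule 1 ✓; rule 2 ✓; rule 3 ✓; rule 4 ✓; rule 5 ✓.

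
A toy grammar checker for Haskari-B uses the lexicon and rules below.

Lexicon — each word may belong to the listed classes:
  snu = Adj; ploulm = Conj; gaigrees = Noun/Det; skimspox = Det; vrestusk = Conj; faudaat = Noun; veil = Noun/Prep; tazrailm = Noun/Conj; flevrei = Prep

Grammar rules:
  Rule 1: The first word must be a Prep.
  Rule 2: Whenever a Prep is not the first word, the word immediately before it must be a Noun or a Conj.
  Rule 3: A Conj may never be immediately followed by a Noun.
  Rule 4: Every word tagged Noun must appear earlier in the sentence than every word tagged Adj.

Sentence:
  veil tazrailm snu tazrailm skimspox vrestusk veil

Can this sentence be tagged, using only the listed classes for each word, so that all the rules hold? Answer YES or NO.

YES

Candidates per position — 1:veil {Noun,Prep}; 2:tazrailm {Noun,Conj}; 3:snu {Adj}; 4:tazrailm {Noun,Conj}; 5:skimspox {Det}; 6:vrestusk {Conj}; 7:veil {Noun,Prep}.
One satisfying assignment: Prep Noun Adj Conj Det Conj Prep.
Checking: rule 1 ok; rule 2 ok; rule 3 ok; rule 4 ok.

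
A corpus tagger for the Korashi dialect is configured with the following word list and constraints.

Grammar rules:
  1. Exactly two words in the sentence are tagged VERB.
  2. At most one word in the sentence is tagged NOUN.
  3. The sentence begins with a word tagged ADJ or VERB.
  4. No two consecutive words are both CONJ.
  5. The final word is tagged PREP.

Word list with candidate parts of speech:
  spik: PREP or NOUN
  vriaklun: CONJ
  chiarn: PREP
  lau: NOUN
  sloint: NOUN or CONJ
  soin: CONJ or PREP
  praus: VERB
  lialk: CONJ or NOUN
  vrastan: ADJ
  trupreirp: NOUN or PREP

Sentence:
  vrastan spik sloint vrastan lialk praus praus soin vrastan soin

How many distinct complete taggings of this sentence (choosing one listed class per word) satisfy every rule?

Candidates per position — 1:vrastan {ADJ}; 2:spik {PREP,NOUN}; 3:sloint {NOUN,CONJ}; 4:vrastan {ADJ}; 5:lialk {CONJ,NOUN}; 6:praus {VERB}; 7:praus {VERB}; 8:soin {CONJ,PREP}; 9:vrastan {ADJ}; 10:soin {CONJ,PREP}.
There are 32 candidate sequences in total.
Checking each against the rules leaves 8 sequences.
Count = 8.

8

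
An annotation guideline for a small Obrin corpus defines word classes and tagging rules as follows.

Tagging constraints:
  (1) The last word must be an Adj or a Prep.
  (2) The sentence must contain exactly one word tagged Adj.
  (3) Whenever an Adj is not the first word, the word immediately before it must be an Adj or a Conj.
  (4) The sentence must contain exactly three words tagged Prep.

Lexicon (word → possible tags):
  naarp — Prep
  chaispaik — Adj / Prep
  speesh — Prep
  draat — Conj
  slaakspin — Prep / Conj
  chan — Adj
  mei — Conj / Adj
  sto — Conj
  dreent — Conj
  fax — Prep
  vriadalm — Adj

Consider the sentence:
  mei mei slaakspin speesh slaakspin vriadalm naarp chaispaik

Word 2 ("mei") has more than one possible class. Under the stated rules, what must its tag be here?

Candidates per position — 1:mei {Conj,Adj}; 2:mei {Conj,Adj}; 3:slaakspin {Prep,Conj}; 4:speesh {Prep}; 5:slaakspin {Prep,Conj}; 6:vriadalm {Adj}; 7:naarp {Prep}; 8:chaispaik {Adj,Prep}.
If word 1 were Adj, no tagging could satisfy rule 2; so word 1 is Conj.
If word 2 were Adj, no tagging could satisfy rule 2; so word 2 is Conj.
If word 5 were Prep, no tagging could satisfy rule 3; so word 5 is Conj.
If word 8 were Adj, no tagging could satisfy rule 2; so word 8 is Prep.
If word 3 were Prep, no tagging could satisfy rule 4; so word 3 is Conj.
So the tagging must be: Conj Conj Conj Prep Conj Adj Prep Prep.
Check: rule 1 ✓; rule 2 ✓; rule 3 ✓; rule 4 ✓.

Conj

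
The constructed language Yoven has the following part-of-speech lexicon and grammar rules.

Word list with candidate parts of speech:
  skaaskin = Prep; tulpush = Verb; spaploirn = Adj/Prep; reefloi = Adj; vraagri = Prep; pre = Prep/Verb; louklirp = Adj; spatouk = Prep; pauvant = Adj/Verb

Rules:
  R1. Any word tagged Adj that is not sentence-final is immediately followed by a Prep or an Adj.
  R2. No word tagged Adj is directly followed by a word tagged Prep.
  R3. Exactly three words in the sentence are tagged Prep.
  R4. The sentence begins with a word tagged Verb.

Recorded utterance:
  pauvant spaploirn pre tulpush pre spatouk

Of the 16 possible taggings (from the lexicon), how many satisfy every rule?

Candidates per position — 1:pauvant {Adj,Verb}; 2:spaploirn {Adj,Prep}; 3:pre {Prep,Verb}; 4:tulpush {Verb}; 5:pre {Prep,Verb}; 6:spatouk {Prep}.
There are 16 candidate sequences in total.
The sequences that satisfy every rule: Verb Prep Prep Verb Verb Prep; Verb Prep Verb Verb Prep Prep.
Count = 2.

2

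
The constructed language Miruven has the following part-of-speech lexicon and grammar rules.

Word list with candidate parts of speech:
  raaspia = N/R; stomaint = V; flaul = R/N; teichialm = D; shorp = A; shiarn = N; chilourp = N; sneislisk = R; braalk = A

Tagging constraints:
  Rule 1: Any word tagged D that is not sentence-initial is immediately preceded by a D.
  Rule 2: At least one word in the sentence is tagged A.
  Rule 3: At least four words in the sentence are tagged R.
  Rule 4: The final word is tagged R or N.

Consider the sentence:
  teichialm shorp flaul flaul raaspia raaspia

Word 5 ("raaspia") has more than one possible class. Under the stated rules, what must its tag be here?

Candidates per position — 1:teichialm {D}; 2:shorp {A}; 3:flaul {R,N}; 4:flaul {R,N}; 5:raaspia {N,R}; 6:raaspia {N,R}.
Word 3 cannot be N — rule 3 would then fail for every completion. It is R.
Word 4 cannot be N — rule 3 would then fail for every completion. It is R.
Word 5 cannot be N — rule 3 would then fail for every completion. It is R.
Word 6 cannot be N — rule 3 would then fail for every completion. It is R.
The only consistent sequence is: D A R R R R.
Check: rule 1 holds; rule 2 holds; rule 3 holds; rule 4 holds.

R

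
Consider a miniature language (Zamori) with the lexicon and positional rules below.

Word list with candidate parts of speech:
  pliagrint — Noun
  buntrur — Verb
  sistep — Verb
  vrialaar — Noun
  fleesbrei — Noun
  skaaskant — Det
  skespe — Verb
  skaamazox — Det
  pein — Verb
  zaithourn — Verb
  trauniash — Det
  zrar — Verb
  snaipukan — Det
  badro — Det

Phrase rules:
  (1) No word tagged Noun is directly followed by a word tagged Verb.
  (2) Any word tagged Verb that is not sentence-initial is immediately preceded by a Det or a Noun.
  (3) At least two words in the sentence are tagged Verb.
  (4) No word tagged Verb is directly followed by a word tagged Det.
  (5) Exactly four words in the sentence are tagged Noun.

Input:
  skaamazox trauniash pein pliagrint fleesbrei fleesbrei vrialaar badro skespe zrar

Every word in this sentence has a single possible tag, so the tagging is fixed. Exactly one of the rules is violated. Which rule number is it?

2

Fixed tagging: Det Det Verb Noun Noun Noun Noun Det Verb Verb.
Checking each rule: R1 holds, R2 violated, R3 holds, R4 holds, R5 holds.
Only rule 2 fails.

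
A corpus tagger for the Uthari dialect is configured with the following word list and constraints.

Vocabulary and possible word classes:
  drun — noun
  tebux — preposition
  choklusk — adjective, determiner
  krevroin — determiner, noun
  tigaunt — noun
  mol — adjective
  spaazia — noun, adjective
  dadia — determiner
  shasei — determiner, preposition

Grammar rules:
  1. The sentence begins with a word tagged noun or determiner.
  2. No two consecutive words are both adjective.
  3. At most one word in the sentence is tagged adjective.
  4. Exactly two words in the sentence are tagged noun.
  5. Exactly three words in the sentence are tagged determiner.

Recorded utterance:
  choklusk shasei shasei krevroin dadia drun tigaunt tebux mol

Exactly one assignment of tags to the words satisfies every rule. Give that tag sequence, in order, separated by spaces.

determiner preposition preposition determiner determiner noun noun preposition adjective

Candidates per position — 1:choklusk {adjective,determiner}; 2:shasei {determiner,preposition}; 3:shasei {determiner,preposition}; 4:krevroin {determiner,noun}; 5:dadia {determiner}; 6:drun {noun}; 7:tigaunt {noun}; 8:tebux {preposition}; 9:mol {adjective}.
Position 1: adjective is ruled out by rule 1; that leaves determiner.
Position 4: noun is ruled out by rule 4; that leaves determiner.
Position 2: determiner is ruled out by rule 5; that leaves preposition.
Position 3: determiner is ruled out by rule 5; that leaves preposition.
The only consistent sequence is: determiner preposition preposition determiner determiner noun noun preposition adjective.
Checking: rule 1 holds; rule 2 holds; rule 3 holds; rule 4 holds; rule 5 holds.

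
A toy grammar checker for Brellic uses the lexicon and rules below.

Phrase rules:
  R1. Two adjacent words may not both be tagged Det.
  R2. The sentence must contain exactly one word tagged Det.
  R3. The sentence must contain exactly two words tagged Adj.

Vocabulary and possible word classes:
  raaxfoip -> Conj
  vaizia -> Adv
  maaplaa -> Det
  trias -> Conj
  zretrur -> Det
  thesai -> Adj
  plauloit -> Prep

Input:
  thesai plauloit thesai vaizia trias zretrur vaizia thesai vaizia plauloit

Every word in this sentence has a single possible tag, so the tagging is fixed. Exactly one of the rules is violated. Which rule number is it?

Fixed tagging: Adj Prep Adj Adv Conj Det Adv Adj Adv Prep.
Rule check: R1 ✓, R2 ✓, R3 ✗.
Only rule 3 fails.

3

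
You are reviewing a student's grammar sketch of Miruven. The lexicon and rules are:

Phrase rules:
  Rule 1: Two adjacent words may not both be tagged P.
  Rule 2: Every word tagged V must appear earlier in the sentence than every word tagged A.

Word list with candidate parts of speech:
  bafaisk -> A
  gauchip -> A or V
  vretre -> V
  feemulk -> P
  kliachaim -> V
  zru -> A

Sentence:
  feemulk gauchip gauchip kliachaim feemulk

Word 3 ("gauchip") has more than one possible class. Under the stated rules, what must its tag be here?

V

Candidates per position — 1:feemulk {P}; 2:gauchip {A,V}; 3:gauchip {A,V}; 4:kliachaim {V}; 5:feemulk {P}.
Position 2: A is ruled out by rule 2; that leaves V.
Position 3: A is ruled out by rule 2; that leaves V.
The unique satisfying tagging is: P V V V P.
Check: rule 1 satisfied; rule 2 satisfied.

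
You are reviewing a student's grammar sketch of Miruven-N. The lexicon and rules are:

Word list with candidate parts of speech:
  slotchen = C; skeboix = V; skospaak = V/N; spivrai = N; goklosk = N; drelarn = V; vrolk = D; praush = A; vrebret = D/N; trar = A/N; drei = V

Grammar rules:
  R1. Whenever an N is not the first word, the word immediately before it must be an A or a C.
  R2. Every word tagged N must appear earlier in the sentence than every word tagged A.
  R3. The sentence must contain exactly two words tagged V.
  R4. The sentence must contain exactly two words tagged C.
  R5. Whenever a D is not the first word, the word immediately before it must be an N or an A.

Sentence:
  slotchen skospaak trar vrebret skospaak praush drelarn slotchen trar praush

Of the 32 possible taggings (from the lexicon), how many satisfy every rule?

Candidates per position — 1:slotchen {C}; 2:skospaak {V,N}; 3:trar {A,N}; 4:vrebret {D,N}; 5:skospaak {V,N}; 6:praush {A}; 7:drelarn {V}; 8:slotchen {C}; 9:trar {A,N}; 10:praush {A}.
There are 32 candidate sequences in total.
The sequences that satisfy every rule: C N A D V A V C A A.
Count = 1.

1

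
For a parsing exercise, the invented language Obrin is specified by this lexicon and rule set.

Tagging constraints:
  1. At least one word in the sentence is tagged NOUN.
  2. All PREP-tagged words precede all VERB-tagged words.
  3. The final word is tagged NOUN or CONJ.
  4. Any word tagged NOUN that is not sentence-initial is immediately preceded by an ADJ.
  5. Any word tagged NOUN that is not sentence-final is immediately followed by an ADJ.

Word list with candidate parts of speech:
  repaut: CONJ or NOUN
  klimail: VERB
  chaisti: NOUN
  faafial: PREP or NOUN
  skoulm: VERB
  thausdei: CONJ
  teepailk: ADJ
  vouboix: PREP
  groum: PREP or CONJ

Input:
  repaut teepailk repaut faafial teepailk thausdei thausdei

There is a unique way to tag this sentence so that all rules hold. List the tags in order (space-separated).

Candidates per position — 1:repaut {CONJ,NOUN}; 2:teepailk {ADJ}; 3:repaut {CONJ,NOUN}; 4:faafial {PREP,NOUN}; 5:teepailk {ADJ}; 6:thausdei {CONJ}; 7:thausdei {CONJ}.
At position 3, choosing NOUN makes rule 5 impossible to satisfy; hence CONJ.
At position 4, choosing NOUN makes rule 4 impossible to satisfy; hence PREP.
At position 1, choosing CONJ makes rule 1 impossible to satisfy; hence NOUN.
That leaves exactly one tagging: NOUN ADJ CONJ PREP ADJ CONJ CONJ.
Rule-by-rule: rule 1 ✓; rule 2 ✓; rule 3 ✓; rule 4 ✓; rule 5 ✓.

NOUN ADJ CONJ PREP ADJ CONJ CONJ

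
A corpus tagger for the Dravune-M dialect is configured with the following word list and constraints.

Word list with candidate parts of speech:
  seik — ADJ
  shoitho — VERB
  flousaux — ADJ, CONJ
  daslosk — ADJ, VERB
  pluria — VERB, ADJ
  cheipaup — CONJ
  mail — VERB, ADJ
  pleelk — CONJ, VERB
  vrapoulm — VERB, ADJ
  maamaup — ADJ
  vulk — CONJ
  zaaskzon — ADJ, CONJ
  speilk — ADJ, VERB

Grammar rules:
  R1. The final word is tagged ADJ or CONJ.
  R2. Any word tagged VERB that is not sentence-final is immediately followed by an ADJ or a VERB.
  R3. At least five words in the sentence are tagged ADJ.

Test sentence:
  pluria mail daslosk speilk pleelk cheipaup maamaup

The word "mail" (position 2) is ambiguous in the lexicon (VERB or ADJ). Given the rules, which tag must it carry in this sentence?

ADJ

Candidates per position — 1:pluria {VERB,ADJ}; 2:mail {VERB,ADJ}; 3:daslosk {ADJ,VERB}; 4:speilk {ADJ,VERB}; 5:pleelk {CONJ,VERB}; 6:cheipaup {CONJ}; 7:maamaup {ADJ}.
Position 1: tagging it VERB would leave rule 3 unsatisfiable, so it must be ADJ.
Position 2: tagging it VERB would leave rule 3 unsatisfiable, so it must be ADJ.
Position 3: tagging it VERB would leave rule 3 unsatisfiable, so it must be ADJ.
Position 4: tagging it VERB would leave rule 2 unsatisfiable, so it must be ADJ.
Position 5: tagging it VERB would leave rule 2 unsatisfiable, so it must be CONJ.
That leaves exactly one tagging: ADJ ADJ ADJ ADJ CONJ CONJ ADJ.
Checking: rule 1 holds; rule 2 holds; rule 3 holds.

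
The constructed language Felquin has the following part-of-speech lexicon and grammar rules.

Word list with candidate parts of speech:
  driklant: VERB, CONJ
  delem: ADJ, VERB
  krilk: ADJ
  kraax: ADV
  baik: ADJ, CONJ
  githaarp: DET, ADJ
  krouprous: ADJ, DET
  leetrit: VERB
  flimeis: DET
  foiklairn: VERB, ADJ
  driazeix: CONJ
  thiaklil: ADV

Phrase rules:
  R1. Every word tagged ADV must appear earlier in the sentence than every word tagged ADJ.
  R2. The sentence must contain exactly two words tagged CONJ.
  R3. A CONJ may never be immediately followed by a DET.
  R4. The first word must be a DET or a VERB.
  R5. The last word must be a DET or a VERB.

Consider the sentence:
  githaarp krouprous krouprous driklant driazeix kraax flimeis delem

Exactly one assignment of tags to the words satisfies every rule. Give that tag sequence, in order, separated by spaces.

Candidates per position — 1:githaarp {DET,ADJ}; 2:krouprous {ADJ,DET}; 3:krouprous {ADJ,DET}; 4:driklant {VERB,CONJ}; 5:driazeix {CONJ}; 6:kraax {ADV}; 7:flimeis {DET}; 8:delem {ADJ,VERB}.
Position 1: tagging it ADJ would leave rule 1 unsatisfiable, so it must be DET.
Position 2: tagging it ADJ would leave rule 1 unsatisfiable, so it must be DET.
Position 3: tagging it ADJ would leave rule 1 unsatisfiable, so it must be DET.
Position 4: tagging it VERB would leave rule 2 unsatisfiable, so it must be CONJ.
Position 8: tagging it ADJ would leave rule 5 unsatisfiable, so it must be VERB.
The unique satisfying tagging is: DET DET DET CONJ CONJ ADV DET VERB.
Checking: rule 1 satisfied; rule 2 satisfied; rule 3 satisfied; rule 4 satisfied; rule 5 satisfied.

DET DET DET CONJ CONJ ADV DET VERB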